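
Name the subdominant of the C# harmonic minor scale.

Degree 4 takes the letter 3 steps above C, which is F.
In harmonic minor, degree 4 sits 5 semitones above the tonic. C# + 5 semitones is pitch class 6, spelled on F as F#.

F#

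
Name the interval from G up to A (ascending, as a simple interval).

major second

The letter names run G→A, a span of 1 letter step, so the interval is some kind of second.
G to A is 2 semitones. A major second is 2, so 2 makes it major.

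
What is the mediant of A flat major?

C

The Ab major scale runs Ab Bb C Db Eb F G.
Degree 3 is C.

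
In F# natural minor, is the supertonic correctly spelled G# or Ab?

G#

Each scale degree takes a distinct letter name. Degree 2 of a scale on F must use the letter G.
G# and Ab are enharmonically the same pitch, but only G# uses the letter G, so it is the correct spelling here.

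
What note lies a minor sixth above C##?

C up a major sixth is A, so the target letter is A.
From C##, a minor sixth is 8 semitones up: A#.

A#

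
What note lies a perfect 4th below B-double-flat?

A fourth below B lands on the letter F.
A perfect fourth spans 5 semitones, so Bbb moves to pitch class 4. On the letter F that is Fb.

Fb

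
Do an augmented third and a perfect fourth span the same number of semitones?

Yes

An augmented third spans 5 semitones; a perfect fourth spans 5.
They are enharmonically equivalent.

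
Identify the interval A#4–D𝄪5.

augmented fourth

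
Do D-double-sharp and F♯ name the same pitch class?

Two spellings are enharmonically equivalent only if they share a pitch class.
Here D## → 4, F# → 6; 4 ≠ 6, so they are not.

No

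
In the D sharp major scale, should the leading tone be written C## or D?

C##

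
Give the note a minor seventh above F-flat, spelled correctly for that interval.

A seventh above F lands on the letter E.
A minor seventh spans 10 semitones, so Fb moves to pitch class 2. On the letter E that is Ebb.

Ebb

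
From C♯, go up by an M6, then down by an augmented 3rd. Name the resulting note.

A major sixth up from C# is A# (letter A, 9 semitones up).
An augmented third down from A# is F (letter F, 5 semitones down).

F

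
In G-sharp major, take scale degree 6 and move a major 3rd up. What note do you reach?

G##

Scale degree 6 of G# major is E#.
A major third (4 semitones) above E# lands on the letter G, giving G##.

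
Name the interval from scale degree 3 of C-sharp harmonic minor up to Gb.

diminished third

Scale degree 3 of C# harmonic minor is E.
E up to Gb: letters E→G make it a third; 2 semitones makes it diminished.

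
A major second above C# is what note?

D#

A second above C lands on the letter D.
A major second spans 2 semitones, so C# moves to pitch class 3. On the letter D that is D#.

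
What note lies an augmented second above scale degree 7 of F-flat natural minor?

F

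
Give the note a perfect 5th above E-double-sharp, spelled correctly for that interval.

E up a perfect fifth is B, so the target letter is B.
From E##, a perfect fifth is 7 semitones up: B##.

B##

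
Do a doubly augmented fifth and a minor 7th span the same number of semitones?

No

A doubly augmented fifth spans 9 semitones; a minor seventh spans 10.
The spans differ, so they are not enharmonic equivalents.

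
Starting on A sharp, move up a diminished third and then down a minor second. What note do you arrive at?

B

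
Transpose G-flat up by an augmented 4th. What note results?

C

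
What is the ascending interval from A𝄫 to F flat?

major sixth

Counting letters A–B–C–D–E–F gives a sixth.
Abb→Fb = 9 semitones, exactly the major sixth.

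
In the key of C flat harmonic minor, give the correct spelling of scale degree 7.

Bb

The Cb harmonic minor scale runs Cb Db Ebb Fb Gb Abb Bb.
Degree 7 is Bb.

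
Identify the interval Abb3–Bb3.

augmented second

Counting letters A–B gives a second.
Abb→Bb = 3 semitones, 1 wider than the major second (2), so augmented.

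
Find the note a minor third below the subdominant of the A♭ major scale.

Bb

The subdominant of Ab major is Db.
A minor third (3 semitones) below Db lands on the letter B, giving Bb.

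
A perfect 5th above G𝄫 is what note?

A fifth above G lands on the letter D.
A perfect fifth spans 7 semitones, so Gbb moves to pitch class 0. On the letter D that is Dbb.

Dbb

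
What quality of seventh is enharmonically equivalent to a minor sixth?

doubly diminished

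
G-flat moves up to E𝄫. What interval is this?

minor sixth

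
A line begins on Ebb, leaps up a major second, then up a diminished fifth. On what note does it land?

A major second up from Ebb is Fb (letter F, 2 semitones up).
A diminished fifth up from Fb is Cbb (letter C, 6 semitones up).

Cbb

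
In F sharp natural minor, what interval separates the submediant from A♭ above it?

diminished fifth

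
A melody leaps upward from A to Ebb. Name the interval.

doubly diminished fifth

Counting letters A–B–C–D–E gives a fifth.
A→Ebb = 5 semitones, 2 narrower than the perfect fifth (7), so doubly diminished.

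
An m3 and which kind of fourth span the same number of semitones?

A minor third spans 3 semitones.
A fourth spanning 3 semitones is doubly diminished (the perfect fourth is 5).

doubly diminished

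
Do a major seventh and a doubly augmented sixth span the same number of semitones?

A major seventh spans 11 semitones; a doubly augmented sixth spans 11.
They are enharmonically equivalent.

Yes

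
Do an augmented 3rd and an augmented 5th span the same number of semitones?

An augmented third spans 5 semitones; an augmented fifth spans 8.
The spans differ, so they are not enharmonic equivalents.

No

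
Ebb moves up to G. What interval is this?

augmented third

The letter names run E→G, a span of 2 letter steps, so the interval is some kind of third.
Ebb to G is 5 semitones. A major third is 4, so 5 makes it augmented.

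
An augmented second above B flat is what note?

B up a major second is C#, so the target letter is C.
From Bb, an augmented second is 3 semitones up: C#.

C#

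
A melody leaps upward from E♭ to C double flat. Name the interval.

The letter names run E→C, a span of 5 letter steps, so the interval is some kind of sixth.
Eb to Cbb is 7 semitones. A major sixth is 9, so 7 makes it diminished.

diminished sixth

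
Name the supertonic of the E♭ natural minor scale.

F

The Eb natural minor scale runs Eb F Gb Ab Bb Cb Db.
Degree 2 is F.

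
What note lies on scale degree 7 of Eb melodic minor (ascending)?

Degree 7 takes the letter 6 steps above E, which is D.
In melodic minor (ascending), degree 7 sits 11 semitones above the tonic. Eb + 11 semitones is pitch class 2, spelled on D as D.

D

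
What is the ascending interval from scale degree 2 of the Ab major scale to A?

Scale degree 2 of Ab major is Bb.
Bb up to A: letters B→A make it a seventh; 11 semitones makes it major.

major seventh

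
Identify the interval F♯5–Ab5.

diminished third

Counting letters F–G–A gives a third.
F#→Ab = 2 semitones, 2 narrower than the major third (4), so diminished.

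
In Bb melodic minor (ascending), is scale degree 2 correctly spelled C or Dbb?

C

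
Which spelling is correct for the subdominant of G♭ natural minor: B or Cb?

Cb

Each scale degree takes a distinct letter name. Degree 4 of a scale on G must use the letter C.
Cb and B are enharmonically the same pitch, but only Cb uses the letter C, so it is the correct spelling here.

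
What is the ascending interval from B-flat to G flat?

Counting letters B–C–D–E–F–G gives a sixth.
Bb→Gb = 8 semitones, 1 narrower than the major sixth (9), so minor.

minor sixth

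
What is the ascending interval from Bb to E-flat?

perfect fourth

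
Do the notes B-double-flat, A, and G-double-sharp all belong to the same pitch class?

Yes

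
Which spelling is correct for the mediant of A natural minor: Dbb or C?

Each scale degree takes a distinct letter name. Degree 3 of a scale on A must use the letter C.
C and Dbb are enharmonically the same pitch, but only C uses the letter C, so it is the correct spelling here.

C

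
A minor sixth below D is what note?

F#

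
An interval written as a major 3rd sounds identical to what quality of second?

doubly augmented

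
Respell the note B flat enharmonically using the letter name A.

Bb is pitch class 10. The letter A alone is pitch class 9.
To reach pitch class 10 from A requires an offset of +1 semitone, i.e. sharp: A#.

A#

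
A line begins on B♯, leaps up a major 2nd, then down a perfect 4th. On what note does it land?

G##

A major second up from B# is C## (letter C, 2 semitones up).
A perfect fourth down from C## is G## (letter G, 5 semitones down).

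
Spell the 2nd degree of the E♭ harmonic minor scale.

The Eb harmonic minor scale runs Eb F Gb Ab Bb Cb D.
Degree 2 is F.

F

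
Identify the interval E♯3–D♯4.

minor seventh

The letter names run E→D, a span of 6 letter steps, so the interval is some kind of seventh.
E# to D# is 10 semitones. A major seventh is 11, so 10 makes it minor.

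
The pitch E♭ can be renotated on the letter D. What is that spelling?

D#

Eb is pitch class 3. The letter D alone is pitch class 2.
To reach pitch class 3 from D requires an offset of +1 semitone, i.e. sharp: D#.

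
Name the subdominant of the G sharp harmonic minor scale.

Degree 4 takes the letter 3 steps above G, which is C.
In harmonic minor, degree 4 sits 5 semitones above the tonic. G# + 5 semitones is pitch class 1, spelled on C as C#.

C#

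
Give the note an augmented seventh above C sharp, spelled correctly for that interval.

B##

A seventh above C lands on the letter B.
An augmented seventh spans 12 semitones, so C# moves to pitch class 1. On the letter B that is B##.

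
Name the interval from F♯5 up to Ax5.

augmented third

The letter names run F→A, a span of 2 letter steps, so the interval is some kind of third.
F# to A## is 5 semitones. A major third is 4, so 5 makes it augmented.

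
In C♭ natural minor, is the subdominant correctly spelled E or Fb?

Fb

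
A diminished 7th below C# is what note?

A seventh below C lands on the letter D.
A diminished seventh spans 9 semitones, so C# moves to pitch class 4. On the letter D that is D##.

D##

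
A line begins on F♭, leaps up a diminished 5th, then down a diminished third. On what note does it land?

A diminished fifth up from Fb is Cbb (letter C, 6 semitones up).
A diminished third down from Cbb is Ab (letter A, 2 semitones down).

Ab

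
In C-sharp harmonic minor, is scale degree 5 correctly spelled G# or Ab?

G#

Each scale degree takes a distinct letter name. Degree 5 of a scale on C must use the letter G.
G# and Ab are enharmonically the same pitch, but only G# uses the letter G, so it is the correct spelling here.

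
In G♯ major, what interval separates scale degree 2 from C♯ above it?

minor third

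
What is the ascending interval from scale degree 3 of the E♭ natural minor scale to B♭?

Scale degree 3 of Eb natural minor is Gb.
Gb up to Bb: letters G→B make it a third; 4 semitones makes it major.

major third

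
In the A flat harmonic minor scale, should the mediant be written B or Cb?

Cb

Each scale degree takes a distinct letter name. Degree 3 of a scale on A must use the letter C.
Cb and B are enharmonically the same pitch, but only Cb uses the letter C, so it is the correct spelling here.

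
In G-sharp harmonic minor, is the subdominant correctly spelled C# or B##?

Each scale degree takes a distinct letter name. Degree 4 of a scale on G must use the letter C.
C# and B## are enharmonically the same pitch, but only C# uses the letter C, so it is the correct spelling here.

C#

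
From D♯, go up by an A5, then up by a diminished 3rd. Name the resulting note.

C#

An augmented fifth up from D# is A## (letter A, 8 semitones up).
A diminished third up from A## is C# (letter C, 2 semitones up).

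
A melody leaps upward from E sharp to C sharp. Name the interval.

The letter names run E→C, a span of 5 letter steps, so the interval is some kind of sixth.
E# to C# is 8 semitones. A major sixth is 9, so 8 makes it minor.

minor sixth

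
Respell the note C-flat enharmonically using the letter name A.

Cb is pitch class 11. The letter A alone is pitch class 9.
To reach pitch class 11 from A requires an offset of +2 semitones, i.e. double sharp: A##.

A##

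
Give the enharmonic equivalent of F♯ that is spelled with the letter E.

F# is pitch class 6. The letter E alone is pitch class 4.
To reach pitch class 6 from E requires an offset of +2 semitones, i.e. double sharp: E##.

E##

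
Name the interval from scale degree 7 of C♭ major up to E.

augmented fourth

Scale degree 7 of Cb major is Bb.
Bb up to E: letters B→E make it a fourth; 6 semitones makes it augmented.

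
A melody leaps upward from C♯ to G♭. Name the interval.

The letter names run C→G, a span of 4 letter steps, so the interval is some kind of fifth.
C# to Gb is 5 semitones. A perfect fifth is 7, so 5 makes it doubly diminished.

doubly diminished fifth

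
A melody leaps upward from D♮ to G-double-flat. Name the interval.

doubly diminished fourth

The letter names run D→G, a span of 3 letter steps, so the interval is some kind of fourth.
D to Gbb is 3 semitones. A perfect fourth is 5, so 3 makes it doubly diminished.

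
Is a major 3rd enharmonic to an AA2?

Yes

A major third spans 4 semitones; a doubly augmented second spans 4.
They are enharmonically equivalent.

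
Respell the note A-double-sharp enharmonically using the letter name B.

B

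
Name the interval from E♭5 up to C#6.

augmented sixth

The letter names run E→C, a span of 5 letter steps, so the interval is some kind of sixth.
Eb to C# is 10 semitones. A major sixth is 9, so 10 makes it augmented.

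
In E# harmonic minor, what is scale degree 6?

C#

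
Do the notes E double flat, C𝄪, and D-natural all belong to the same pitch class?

Yes

Ebb is pitch class 2; C## is pitch class 2; D is pitch class 2.
All spellings map to pitch class 2, so they are enharmonically equivalent.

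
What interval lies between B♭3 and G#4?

The letter names run B→G, a span of 5 letter steps, so the interval is some kind of sixth.
Bb to G# is 10 semitones. A major sixth is 9, so 10 makes it augmented.

augmented sixth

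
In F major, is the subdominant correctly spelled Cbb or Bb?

Each scale degree takes a distinct letter name. Degree 4 of a scale on F must use the letter B.
Bb and Cbb are enharmonically the same pitch, but only Bb uses the letter B, so it is the correct spelling here.

Bb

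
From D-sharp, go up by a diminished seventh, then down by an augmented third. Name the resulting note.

A diminished seventh up from D# is C (letter C, 9 semitones up).
An augmented third down from C is Abb (letter A, 5 semitones down).

Abb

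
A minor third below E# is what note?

C##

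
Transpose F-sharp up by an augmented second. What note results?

G##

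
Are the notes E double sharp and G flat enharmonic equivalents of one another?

E## = pitch class 6 and Gb = pitch class 6 — the same pitch class, so they are enharmonic equivalents.

Yes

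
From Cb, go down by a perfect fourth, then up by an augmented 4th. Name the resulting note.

C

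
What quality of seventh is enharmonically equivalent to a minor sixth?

doubly diminished

A minor sixth spans 8 semitones.
A seventh spanning 8 semitones is doubly diminished (the major seventh is 11).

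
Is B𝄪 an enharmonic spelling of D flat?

B## is pitch class 1; Db is pitch class 1.
All spellings map to pitch class 1, so they are enharmonically equivalent.

Yes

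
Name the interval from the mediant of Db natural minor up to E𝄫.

minor seventh

The mediant of Db natural minor is Fb.
Fb up to Ebb: letters F→E make it a seventh; 10 semitones makes it minor.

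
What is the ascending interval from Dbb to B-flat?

augmented sixth

The letter names run D→B, a span of 5 letter steps, so the interval is some kind of sixth.
Dbb to Bb is 10 semitones. A major sixth is 9, so 10 makes it augmented.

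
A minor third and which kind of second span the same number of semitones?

augmented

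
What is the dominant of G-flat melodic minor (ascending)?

The Gb melodic minor (ascending) scale runs Gb Ab Bbb Cb Db Eb F.
Degree 5 is Db.

Db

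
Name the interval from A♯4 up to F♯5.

minor sixth

Counting letters A–B–C–D–E–F gives a sixth.
A#→F# = 8 semitones, 1 narrower than the major sixth (9), so minor.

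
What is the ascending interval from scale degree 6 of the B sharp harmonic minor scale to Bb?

diminished third

Scale degree 6 of B# harmonic minor is G#.
G# up to Bb: letters G→B make it a third; 2 semitones makes it diminished.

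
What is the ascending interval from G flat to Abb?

The letter names run G→A, a span of 1 letter step, so the interval is some kind of second.
Gb to Abb is 1 semitone. A major second is 2, so 1 makes it minor.

minor second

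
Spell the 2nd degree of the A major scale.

Degree 2 takes the letter 1 step above A, which is B.
In major, degree 2 sits 2 semitones above the tonic. A + 2 semitones is pitch class 11, spelled on B as B.

B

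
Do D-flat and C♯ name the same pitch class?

Db = pitch class 1 and C# = pitch class 1 — the same pitch class, so they are enharmonic equivalents.

Yes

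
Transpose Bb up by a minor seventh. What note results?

Ab

A seventh above B lands on the letter A.
A minor seventh spans 10 semitones, so Bb moves to pitch class 8. On the letter A that is Ab.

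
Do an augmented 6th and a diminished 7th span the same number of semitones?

An augmented sixth spans 10 semitones; a diminished seventh spans 9.
The spans differ, so they are not enharmonic equivalents.

No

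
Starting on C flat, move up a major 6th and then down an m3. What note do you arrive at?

F

A major sixth up from Cb is Ab (letter A, 9 semitones up).
A minor third down from Ab is F (letter F, 3 semitones down).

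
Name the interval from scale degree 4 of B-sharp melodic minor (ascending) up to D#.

minor seventh

Scale degree 4 of B# melodic minor (ascending) is E#.
E# up to D#: letters E→D make it a seventh; 10 semitones makes it minor.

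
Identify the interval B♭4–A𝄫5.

Counting letters B–C–D–E–F–G–A gives a seventh.
Bb→Abb = 9 semitones, 2 narrower than the major seventh (11), so diminished.

diminished seventh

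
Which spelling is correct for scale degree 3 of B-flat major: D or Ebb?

Each scale degree takes a distinct letter name. Degree 3 of a scale on B must use the letter D.
D and Ebb are enharmonically the same pitch, but only D uses the letter D, so it is the correct spelling here.

D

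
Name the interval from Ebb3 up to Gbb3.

Counting letters E–F–G gives a third.
Ebb→Gbb = 3 semitones, 1 narrower than the major third (4), so minor.

minor third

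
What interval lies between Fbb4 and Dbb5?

major sixth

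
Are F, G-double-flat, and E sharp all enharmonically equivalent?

Yes

F is pitch class 5; Gbb is pitch class 5; E# is pitch class 5.
All spellings map to pitch class 5, so they are enharmonically equivalent.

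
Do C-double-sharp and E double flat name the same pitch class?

C## is pitch class 2; Ebb is pitch class 2.
All spellings map to pitch class 2, so they are enharmonically equivalent.

Yes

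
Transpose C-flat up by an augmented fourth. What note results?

C up a perfect fourth is F, so the target letter is F.
From Cb, an augmented fourth is 6 semitones up: F.

F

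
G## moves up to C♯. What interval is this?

The letter names run G→C, a span of 3 letter steps, so the interval is some kind of fourth.
G## to C# is 4 semitones. A perfect fourth is 5, so 4 makes it diminished.

diminished fourth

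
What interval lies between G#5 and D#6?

The letter names run G→D, a span of 4 letter steps, so the interval is some kind of fifth.
G# to D# is 7 semitones. A perfect fifth is 7, so 7 makes it perfect.

perfect fifth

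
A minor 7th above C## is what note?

A seventh above C lands on the letter B.
A minor seventh spans 10 semitones, so C## moves to pitch class 0. On the letter B that is B#.

B#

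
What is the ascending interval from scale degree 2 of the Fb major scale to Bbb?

Scale degree 2 of Fb major is Gb.
Gb up to Bbb: letters G→B make it a third; 3 semitones makes it minor.

minor third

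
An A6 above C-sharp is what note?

A##

A sixth above C lands on the letter A.
An augmented sixth spans 10 semitones, so C# moves to pitch class 11. On the letter A that is A##.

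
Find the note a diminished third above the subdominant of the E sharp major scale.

C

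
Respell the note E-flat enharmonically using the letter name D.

D#

Eb is pitch class 3. The letter D alone is pitch class 2.
To reach pitch class 3 from D requires an offset of +1 semitone, i.e. sharp: D#.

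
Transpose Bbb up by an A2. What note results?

A second above B lands on the letter C.
An augmented second spans 3 semitones, so Bbb moves to pitch class 0. On the letter C that is C.

C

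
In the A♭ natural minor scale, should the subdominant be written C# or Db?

Db

Each scale degree takes a distinct letter name. Degree 4 of a scale on A must use the letter D.
Db and C# are enharmonically the same pitch, but only Db uses the letter D, so it is the correct spelling here.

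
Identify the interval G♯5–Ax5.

augmented second

Counting letters G–A gives a second.
G#→A## = 3 semitones, 1 wider than the major second (2), so augmented.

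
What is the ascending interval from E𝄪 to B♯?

diminished fifth

Counting letters E–F–G–A–B gives a fifth.
E##→B# = 6 semitones, 1 narrower than the perfect fifth (7), so diminished.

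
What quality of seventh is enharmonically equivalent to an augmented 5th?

doubly diminished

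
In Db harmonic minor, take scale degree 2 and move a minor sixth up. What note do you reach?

Cb

Scale degree 2 of Db harmonic minor is Eb.
A minor sixth (8 semitones) above Eb lands on the letter C, giving Cb.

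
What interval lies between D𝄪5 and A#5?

diminished fifth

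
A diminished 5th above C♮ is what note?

Gb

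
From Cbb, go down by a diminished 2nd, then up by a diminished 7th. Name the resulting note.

Abb

A diminished second down from Cbb is Bb (letter B, 0 semitones down).
A diminished seventh up from Bb is Abb (letter A, 9 semitones up).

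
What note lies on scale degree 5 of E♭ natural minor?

The Eb natural minor scale runs Eb F Gb Ab Bb Cb Db.
Degree 5 is Bb.

Bb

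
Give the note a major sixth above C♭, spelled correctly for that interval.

A sixth above C lands on the letter A.
A major sixth spans 9 semitones, so Cb moves to pitch class 8. On the letter A that is Ab.

Ab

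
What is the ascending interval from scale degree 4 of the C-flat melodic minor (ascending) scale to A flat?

major third

Scale degree 4 of Cb melodic minor (ascending) is Fb.
Fb up to Ab: letters F→A make it a third; 4 semitones makes it major.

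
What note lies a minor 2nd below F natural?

F down a major second is Eb, so the target letter is E.
From F, a minor second is 1 semitone down: E.

E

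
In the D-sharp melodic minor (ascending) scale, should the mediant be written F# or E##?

F#

Each scale degree takes a distinct letter name. Degree 3 of a scale on D must use the letter F.
F# and E## are enharmonically the same pitch, but only F# uses the letter F, so it is the correct spelling here.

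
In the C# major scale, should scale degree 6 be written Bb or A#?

Each scale degree takes a distinct letter name. Degree 6 of a scale on C must use the letter A.
A# and Bb are enharmonically the same pitch, but only A# uses the letter A, so it is the correct spelling here.

A#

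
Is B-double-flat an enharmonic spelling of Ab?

Bbb is pitch class 9; Ab is pitch class 8.
The pitch classes differ (9 vs. 8), so they are not enharmonic equivalents.

No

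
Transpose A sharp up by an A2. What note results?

A up a major second is B, so the target letter is B.
From A#, an augmented second is 3 semitones up: B##.

B##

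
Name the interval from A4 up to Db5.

Counting letters A–B–C–D gives a fourth.
A→Db = 4 semitones, 1 narrower than the perfect fourth (5), so diminished.

diminished fourth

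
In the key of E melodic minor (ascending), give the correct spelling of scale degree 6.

Degree 6 takes the letter 5 steps above E, which is C.
In melodic minor (ascending), degree 6 sits 9 semitones above the tonic. E + 9 semitones is pitch class 1, spelled on C as C#.

C#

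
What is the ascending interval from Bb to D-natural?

The letter names run B→D, a span of 2 letter steps, so the interval is some kind of third.
Bb to D is 4 semitones. A major third is 4, so 4 makes it major.

major third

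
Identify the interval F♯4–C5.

diminished fifth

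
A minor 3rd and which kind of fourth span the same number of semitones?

A minor third spans 3 semitones.
A fourth spanning 3 semitones is doubly diminished (the perfect fourth is 5).

doubly diminished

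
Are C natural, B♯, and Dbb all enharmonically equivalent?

C is pitch class 0; B# is pitch class 0; Dbb is pitch class 0.
All spellings map to pitch class 0, so they are enharmonically equivalent.

Yes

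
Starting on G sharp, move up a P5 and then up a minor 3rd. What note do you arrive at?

A perfect fifth up from G# is D# (letter D, 7 semitones up).
A minor third up from D# is F# (letter F, 3 semitones up).

F#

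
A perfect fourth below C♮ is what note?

G

A fourth below C lands on the letter G.
A perfect fourth spans 5 semitones, so C moves to pitch class 7. On the letter G that is G.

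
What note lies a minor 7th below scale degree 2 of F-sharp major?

Scale degree 2 of F# major is G#.
A minor seventh (10 semitones) below G# lands on the letter A, giving A#.

A#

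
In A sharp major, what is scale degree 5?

E#

Degree 5 takes the letter 4 steps above A, which is E.
In major, degree 5 sits 7 semitones above the tonic. A# + 7 semitones is pitch class 5, spelled on E as E#.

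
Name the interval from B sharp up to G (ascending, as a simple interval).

diminished sixth

Counting letters B–C–D–E–F–G gives a sixth.
B#→G = 7 semitones, 2 narrower than the major sixth (9), so diminished.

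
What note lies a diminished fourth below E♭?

A fourth below E lands on the letter B.
A diminished fourth spans 4 semitones, so Eb moves to pitch class 11. On the letter B that is B.

B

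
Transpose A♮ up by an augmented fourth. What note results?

D#

A up a perfect fourth is D, so the target letter is D.
From A, an augmented fourth is 6 semitones up: D#.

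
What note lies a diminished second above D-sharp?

Eb

D up a major second is E, so the target letter is E.
From D#, a diminished second is 0 semitones up: Eb.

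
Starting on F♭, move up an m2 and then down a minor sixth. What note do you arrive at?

A minor second up from Fb is Gbb (letter G, 1 semitone up).
A minor sixth down from Gbb is Bbb (letter B, 8 semitones down).

Bbb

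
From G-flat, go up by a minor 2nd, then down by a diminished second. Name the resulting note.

A minor second up from Gb is Abb (letter A, 1 semitone up).
A diminished second down from Abb is G (letter G, 0 semitones down).

G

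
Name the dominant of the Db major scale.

Degree 5 takes the letter 4 steps above D, which is A.
In major, degree 5 sits 7 semitones above the tonic. Db + 7 semitones is pitch class 8, spelled on A as Ab.

Ab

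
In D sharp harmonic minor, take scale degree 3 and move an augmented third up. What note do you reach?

A##

Scale degree 3 of D# harmonic minor is F#.
An augmented third (5 semitones) above F# lands on the letter A, giving A##.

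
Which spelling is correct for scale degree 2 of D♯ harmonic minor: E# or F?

Each scale degree takes a distinct letter name. Degree 2 of a scale on D must use the letter E.
E# and F are enharmonically the same pitch, but only E# uses the letter E, so it is the correct spelling here.

E#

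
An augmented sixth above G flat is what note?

G up a major sixth is E, so the target letter is E.
From Gb, an augmented sixth is 10 semitones up: E.

E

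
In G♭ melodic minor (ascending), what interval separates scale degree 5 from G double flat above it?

Scale degree 5 of Gb melodic minor (ascending) is Db.
Db up to Gbb: letters D→G make it a fourth; 4 semitones makes it diminished.

diminished fourth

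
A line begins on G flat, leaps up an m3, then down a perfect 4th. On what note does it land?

Fb

A minor third up from Gb is Bbb (letter B, 3 semitones up).
A perfect fourth down from Bbb is Fb (letter F, 5 semitones down).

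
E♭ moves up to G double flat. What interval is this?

diminished third

Counting letters E–F–G gives a third.
Eb→Gbb = 2 semitones, 2 narrower than the major third (4), so diminished.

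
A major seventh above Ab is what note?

G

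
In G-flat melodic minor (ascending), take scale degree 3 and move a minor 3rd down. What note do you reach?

Gb

Scale degree 3 of Gb melodic minor (ascending) is Bbb.
A minor third (3 semitones) below Bbb lands on the letter G, giving Gb.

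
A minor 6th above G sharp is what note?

G up a major sixth is E, so the target letter is E.
From G#, a minor sixth is 8 semitones up: E.

E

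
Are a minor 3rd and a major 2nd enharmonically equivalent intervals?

No

A minor third spans 3 semitones; a major second spans 2.
The spans differ, so they are not enharmonic equivalents.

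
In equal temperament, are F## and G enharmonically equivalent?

F## = pitch class 7 and G = pitch class 7 — the same pitch class, so they are enharmonic equivalents.

Yes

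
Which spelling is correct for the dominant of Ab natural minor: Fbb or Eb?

Each scale degree takes a distinct letter name. Degree 5 of a scale on A must use the letter E.
Eb and Fbb are enharmonically the same pitch, but only Eb uses the letter E, so it is the correct spelling here.

Eb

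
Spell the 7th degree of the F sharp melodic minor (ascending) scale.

E#

The F# melodic minor (ascending) scale runs F# G# A B C# D# E#.
Degree 7 is E#.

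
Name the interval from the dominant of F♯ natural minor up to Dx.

augmented second

The dominant of F# natural minor is C#.
C# up to D##: letters C→D make it a second; 3 semitones makes it augmented.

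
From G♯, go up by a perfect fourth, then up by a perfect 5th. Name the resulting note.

A perfect fourth up from G# is C# (letter C, 5 semitones up).
A perfect fifth up from C# is G# (letter G, 7 semitones up).

G#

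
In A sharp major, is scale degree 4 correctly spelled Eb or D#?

Each scale degree takes a distinct letter name. Degree 4 of a scale on A must use the letter D.
D# and Eb are enharmonically the same pitch, but only D# uses the letter D, so it is the correct spelling here.

D#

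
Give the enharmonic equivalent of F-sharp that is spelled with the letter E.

Plain E sits 2 semitones below F#, so on the letter E the same pitch needs a double sharp: E##.

E##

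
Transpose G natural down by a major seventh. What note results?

Ab

A seventh below G lands on the letter A.
A major seventh spans 11 semitones, so G moves to pitch class 8. On the letter A that is Ab.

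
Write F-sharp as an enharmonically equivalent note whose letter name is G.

Gb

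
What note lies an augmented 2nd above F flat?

G

A second above F lands on the letter G.
An augmented second spans 3 semitones, so Fb moves to pitch class 7. On the letter G that is G.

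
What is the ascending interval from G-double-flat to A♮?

doubly augmented second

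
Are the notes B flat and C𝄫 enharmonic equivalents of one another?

Yes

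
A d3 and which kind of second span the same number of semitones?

major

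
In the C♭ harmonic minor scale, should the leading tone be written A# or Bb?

Each scale degree takes a distinct letter name. Degree 7 of a scale on C must use the letter B.
Bb and A# are enharmonically the same pitch, but only Bb uses the letter B, so it is the correct spelling here.

Bb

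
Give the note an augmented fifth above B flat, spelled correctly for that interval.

A fifth above B lands on the letter F.
An augmented fifth spans 8 semitones, so Bb moves to pitch class 6. On the letter F that is F#.

F#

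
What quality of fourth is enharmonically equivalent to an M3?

A major third spans 4 semitones.
A fourth spanning 4 semitones is diminished (the perfect fourth is 5).

diminished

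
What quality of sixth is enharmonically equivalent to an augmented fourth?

doubly diminished

An augmented fourth spans 6 semitones.
A sixth spanning 6 semitones is doubly diminished (the major sixth is 9).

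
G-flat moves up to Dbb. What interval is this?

diminished fifth

Counting letters G–A–B–C–D gives a fifth.
Gb→Dbb = 6 semitones, 1 narrower than the perfect fifth (7), so diminished.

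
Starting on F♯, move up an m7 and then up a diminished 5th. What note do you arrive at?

A minor seventh up from F# is E (letter E, 10 semitones up).
A diminished fifth up from E is Bb (letter B, 6 semitones up).

Bb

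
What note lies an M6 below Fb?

A sixth below F lands on the letter A.
A major sixth spans 9 semitones, so Fb moves to pitch class 7. On the letter A that is Abb.

Abb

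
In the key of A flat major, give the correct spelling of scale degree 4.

Degree 4 takes the letter 3 steps above A, which is D.
In major, degree 4 sits 5 semitones above the tonic. Ab + 5 semitones is pitch class 1, spelled on D as Db.

Db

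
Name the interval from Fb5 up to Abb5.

minor third

Counting letters F–G–A gives a third.
Fb→Abb = 3 semitones, 1 narrower than the major third (4), so minor.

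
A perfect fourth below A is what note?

E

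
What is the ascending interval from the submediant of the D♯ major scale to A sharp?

minor seventh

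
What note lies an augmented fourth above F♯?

B#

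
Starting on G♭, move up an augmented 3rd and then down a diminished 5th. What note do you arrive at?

An augmented third up from Gb is B (letter B, 5 semitones up).
A diminished fifth down from B is E# (letter E, 6 semitones down).

E#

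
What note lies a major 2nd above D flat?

A second above D lands on the letter E.
A major second spans 2 semitones, so Db moves to pitch class 3. On the letter E that is Eb.

Eb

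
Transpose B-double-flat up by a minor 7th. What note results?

A seventh above B lands on the letter A.
A minor seventh spans 10 semitones, so Bbb moves to pitch class 7. On the letter A that is Abb.

Abb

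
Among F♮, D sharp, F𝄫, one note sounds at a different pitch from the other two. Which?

F

In 12-tone equal temperament, enharmonic equivalents share a pitch class. F is pitch class 5; D# is pitch class 3; Fbb is pitch class 3.
D# and Fbb share pitch class 3, while F is pitch class 5.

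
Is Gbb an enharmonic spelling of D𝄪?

No

Gbb is pitch class 5; D## is pitch class 4.
The pitch classes differ (5 vs. 4), so they are not enharmonic equivalents.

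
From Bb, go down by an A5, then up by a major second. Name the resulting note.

Fb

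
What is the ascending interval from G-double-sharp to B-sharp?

minor third

The letter names run G→B, a span of 2 letter steps, so the interval is some kind of third.
G## to B# is 3 semitones. A major third is 4, so 3 makes it minor.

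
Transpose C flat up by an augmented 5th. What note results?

A fifth above C lands on the letter G.
An augmented fifth spans 8 semitones, so Cb moves to pitch class 7. On the letter G that is G.

G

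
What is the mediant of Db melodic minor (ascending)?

Fb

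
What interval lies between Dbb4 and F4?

The letter names run D→F, a span of 2 letter steps, so the interval is some kind of third.
Dbb to F is 5 semitones. A major third is 4, so 5 makes it augmented.

augmented third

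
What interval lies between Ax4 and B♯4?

minor second

Counting letters A–B gives a second.
A##→B# = 1 semitone, 1 narrower than the major second (2), so minor.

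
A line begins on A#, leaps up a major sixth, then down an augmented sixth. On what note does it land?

A major sixth up from A# is F## (letter F, 9 semitones up).
An augmented sixth down from F## is A (letter A, 10 semitones down).

A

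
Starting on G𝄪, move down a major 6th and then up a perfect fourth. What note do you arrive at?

A major sixth down from G## is B# (letter B, 9 semitones down).
A perfect fourth up from B# is E# (letter E, 5 semitones up).

E#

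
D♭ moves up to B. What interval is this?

augmented sixth

Counting letters D–E–F–G–A–B gives a sixth.
Db→B = 10 semitones, 1 wider than the major sixth (9), so augmented.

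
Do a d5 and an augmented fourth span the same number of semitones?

A diminished fifth spans 6 semitones; an augmented fourth spans 6.
They are enharmonically equivalent.

Yes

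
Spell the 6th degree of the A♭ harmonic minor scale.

Fb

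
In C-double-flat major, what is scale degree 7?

The Cbb major scale runs Cbb Dbb Ebb Fbb Gbb Abb Bbb.
Degree 7 is Bbb.

Bbb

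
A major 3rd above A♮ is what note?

A third above A lands on the letter C.
A major third spans 4 semitones, so A moves to pitch class 1. On the letter C that is C#.

C#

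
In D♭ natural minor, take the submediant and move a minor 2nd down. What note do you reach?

Ab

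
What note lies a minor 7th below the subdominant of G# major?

The subdominant of G# major is C#.
A minor seventh (10 semitones) below C# lands on the letter D, giving D#.

D#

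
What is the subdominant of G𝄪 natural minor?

The G## natural minor scale runs G## A## B# C## D## E# F##.
Degree 4 is C##.

C##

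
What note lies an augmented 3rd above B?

A third above B lands on the letter D.
An augmented third spans 5 semitones, so B moves to pitch class 4. On the letter D that is D##.

D##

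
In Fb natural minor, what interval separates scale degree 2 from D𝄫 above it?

Scale degree 2 of Fb natural minor is Gb.
Gb up to Dbb: letters G→D make it a fifth; 6 semitones makes it diminished.

diminished fifth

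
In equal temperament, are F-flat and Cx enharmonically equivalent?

Fb is pitch class 4; C## is pitch class 2.
The pitch classes differ (4 vs. 2), so they are not enharmonic equivalents.

No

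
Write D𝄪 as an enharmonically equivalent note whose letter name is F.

Plain F sits 1 semitone above D##, so on the letter F the same pitch needs a flat: Fb.

Fb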